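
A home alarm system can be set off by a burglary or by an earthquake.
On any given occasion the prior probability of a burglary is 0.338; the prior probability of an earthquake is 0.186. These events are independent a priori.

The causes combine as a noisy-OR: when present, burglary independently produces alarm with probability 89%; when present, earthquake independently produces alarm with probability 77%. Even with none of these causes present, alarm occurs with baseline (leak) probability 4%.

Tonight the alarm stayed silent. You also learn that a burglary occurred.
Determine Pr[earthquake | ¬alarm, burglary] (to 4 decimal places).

Under noisy-OR, P(alarm | causes) = 1 − (1−0.04)·∏(1−qᵢ) over the active causes.
Sum P(¬alarm|·) weighted by the priors over both values of earthquake:
  P(¬alarm | burglary) = 0.1056*0.814 + 0.024288*0.186
        = 0.085958 + 0.004518 = 0.090476
Configurations with earthquake contribute 0.004518, so
  P(earthquake | ¬alarm, burglary) = 0.004518 / 0.090476 ≈ 0.0499

Pr[earthquake | ¬alarm, burglary] ≈ 0.0499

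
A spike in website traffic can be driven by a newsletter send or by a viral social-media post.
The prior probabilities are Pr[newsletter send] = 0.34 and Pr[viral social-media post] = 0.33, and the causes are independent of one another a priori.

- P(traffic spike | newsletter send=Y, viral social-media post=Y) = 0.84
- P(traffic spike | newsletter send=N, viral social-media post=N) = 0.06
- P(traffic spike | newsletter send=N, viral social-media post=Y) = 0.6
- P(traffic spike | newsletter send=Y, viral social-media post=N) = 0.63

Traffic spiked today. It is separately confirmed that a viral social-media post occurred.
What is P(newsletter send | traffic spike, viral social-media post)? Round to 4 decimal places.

P(newsletter send | traffic spike, viral social-media post) ≈ 0.4190

For the numerator, keep only newsletter send=true terms: 0.84*0.34 = 0.285600
Denominator P(traffic spike | viral social-media post): 0.6*0.66 + 0.84*0.34 = 0.681600
Posterior = 0.285600 / 0.681600 ≈ 0.4190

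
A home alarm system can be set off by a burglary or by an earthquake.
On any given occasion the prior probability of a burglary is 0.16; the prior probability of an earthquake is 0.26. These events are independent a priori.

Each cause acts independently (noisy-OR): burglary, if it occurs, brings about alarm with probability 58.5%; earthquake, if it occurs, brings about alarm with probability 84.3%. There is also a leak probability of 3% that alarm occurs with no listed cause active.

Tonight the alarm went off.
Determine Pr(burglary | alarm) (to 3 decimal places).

Under noisy-OR, P(alarm | causes) = 1 − (1−0.03)·∏(1−qᵢ) over the active causes.
Enumerate the 4 (burglary, earthquake) configurations and weight by the priors:
  P(alarm) = 0.03*0.84*0.74 + 0.84771*0.84*0.26 + 0.59745*0.16*0.74 + 0.9368*0.16*0.26
        = 0.018648 + 0.185140 + 0.070738 + 0.038971 = 0.313497
Configurations with burglary contribute 0.109709, so
  P(burglary | alarm) = 0.109709 / 0.313497 ≈ 0.350

Pr(burglary | alarm) ≈ 0.350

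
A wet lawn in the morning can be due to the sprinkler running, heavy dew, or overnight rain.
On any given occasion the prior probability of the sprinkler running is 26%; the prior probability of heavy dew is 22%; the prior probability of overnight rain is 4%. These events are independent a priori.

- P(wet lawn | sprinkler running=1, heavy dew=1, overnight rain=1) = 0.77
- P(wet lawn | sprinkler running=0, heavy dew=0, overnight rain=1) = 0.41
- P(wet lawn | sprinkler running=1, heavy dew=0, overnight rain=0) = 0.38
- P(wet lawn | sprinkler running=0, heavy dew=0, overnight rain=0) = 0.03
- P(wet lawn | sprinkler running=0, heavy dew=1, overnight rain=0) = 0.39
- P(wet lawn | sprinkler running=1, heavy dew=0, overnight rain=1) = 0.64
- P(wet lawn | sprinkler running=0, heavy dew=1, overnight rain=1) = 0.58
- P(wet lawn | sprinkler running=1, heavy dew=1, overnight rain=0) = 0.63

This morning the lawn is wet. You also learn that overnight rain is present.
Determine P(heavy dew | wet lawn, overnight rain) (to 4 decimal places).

P(heavy dew | wet lawn, overnight rain) ≈ 0.2742

Numerator (weight on configurations with heavy dew): 0.094424 + 0.044044 = 0.138468
Denominator P(wet lawn | overnight rain): 0.41*0.74*0.78 + 0.58*0.74*0.22 + 0.64*0.26*0.78 + 0.77*0.26*0.22 = 0.504912
Posterior = 0.138468 / 0.504912 ≈ 0.2742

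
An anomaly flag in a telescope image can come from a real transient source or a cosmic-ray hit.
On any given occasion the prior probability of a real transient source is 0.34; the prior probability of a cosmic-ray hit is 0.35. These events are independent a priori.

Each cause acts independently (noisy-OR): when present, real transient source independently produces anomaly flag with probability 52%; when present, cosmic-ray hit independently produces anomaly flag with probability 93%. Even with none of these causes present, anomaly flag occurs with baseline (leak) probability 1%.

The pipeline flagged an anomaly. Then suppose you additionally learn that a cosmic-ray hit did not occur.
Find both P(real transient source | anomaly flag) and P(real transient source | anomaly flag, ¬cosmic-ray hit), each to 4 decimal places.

P(real transient source | anomaly flag) ≈ 0.5130; P(real transient source | anomaly flag, ¬cosmic-ray hit) ≈ 0.9643

Under noisy-OR, P(anomaly flag | causes) = 1 − (1−0.01)·∏(1−qᵢ) over the active causes.
Numerator (weight on configurations with real transient source): 0.115981 + 0.115042 = 0.231023
Denominator P(anomaly flag): 0.01*0.66*0.65 + 0.9307*0.66*0.35 + 0.5248*0.34*0.65 + 0.966736*0.34*0.35 = 0.450305
Posterior = 0.231023 / 0.450305 ≈ 0.5130

Now also conditioning on cosmic-ray hit≠true:
For the numerator, keep only real transient source=true terms: 0.5248·0.34 = 0.178432
Normalizer over all consistent configurations: 0.01·0.66 + 0.5248·0.34 = 0.185032
Posterior = 0.178432 / 0.185032 ≈ 0.9643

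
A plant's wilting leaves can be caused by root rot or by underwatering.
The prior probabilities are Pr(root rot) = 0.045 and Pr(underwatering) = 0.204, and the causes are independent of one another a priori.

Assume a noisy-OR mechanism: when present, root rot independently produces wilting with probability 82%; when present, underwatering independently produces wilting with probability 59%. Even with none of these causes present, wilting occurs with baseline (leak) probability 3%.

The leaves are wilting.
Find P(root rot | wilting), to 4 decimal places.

Under noisy-OR, P(wilting | causes) = 1 − (1−0.03)·∏(1−qᵢ) over the active causes.
Enumerate the 4 (root rot, underwatering) configurations and weight by the priors:
  P(wilting) = 0.03·0.955·0.796 + 0.6023·0.955·0.204 + 0.8254·0.045·0.796 + 0.928414·0.045·0.204
        = 0.022805 + 0.117340 + 0.029566 + 0.008523 = 0.178234
Configurations with root rot contribute 0.038089, so
  P(root rot | wilting) = 0.038089 / 0.178234 ≈ 0.2137

P(root rot | wilting) ≈ 0.2137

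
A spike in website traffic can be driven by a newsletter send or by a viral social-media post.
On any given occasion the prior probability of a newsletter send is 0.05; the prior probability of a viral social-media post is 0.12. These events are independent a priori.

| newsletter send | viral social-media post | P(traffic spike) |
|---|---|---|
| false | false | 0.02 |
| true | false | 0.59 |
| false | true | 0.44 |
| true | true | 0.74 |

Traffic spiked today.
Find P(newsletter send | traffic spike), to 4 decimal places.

P(newsletter send | traffic spike) ≈ 0.3125

Numerator (weight on configurations with newsletter send): 0.025960 + 0.004440 = 0.030400
The normalizing constant is 0.02×0.95×0.88 + 0.44×0.95×0.12 + 0.59×0.05×0.88 + 0.74×0.05×0.12 = 0.097280
P(newsletter send | traffic spike) = 0.030400/0.097280 ≈ 0.3125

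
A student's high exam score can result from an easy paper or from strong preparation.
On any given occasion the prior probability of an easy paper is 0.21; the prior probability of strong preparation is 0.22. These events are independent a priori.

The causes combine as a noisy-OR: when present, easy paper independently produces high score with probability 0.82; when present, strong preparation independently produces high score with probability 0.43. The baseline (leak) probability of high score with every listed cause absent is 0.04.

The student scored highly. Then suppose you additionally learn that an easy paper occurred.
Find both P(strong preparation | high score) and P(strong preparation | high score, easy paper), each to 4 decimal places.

Under noisy-OR, P(high score | causes) = 1 − (1−0.04)·∏(1−qᵢ) over the active causes.
For the numerator, keep only strong preparation=true terms: 0.078697 + 0.041649 = 0.120346
The normalizing constant is 0.04*0.79*0.78 + 0.4528*0.79*0.22 + 0.8272*0.21*0.78 + 0.901504*0.21*0.22 = 0.280489
Posterior = 0.120346 / 0.280489 ≈ 0.4291

Now also conditioning on easy paper=true:
P(high score | easy paper) = 0.8272·0.78 + 0.901504·0.22 = 0.645216 + 0.198331 = 0.843547
Of this, 0.198331 comes from 0.901504·0.22 (the strong preparation=true cases).
Hence the posterior is 0.198331/0.843547 ≈ 0.2351.
Conditioning on easy paper lowers the posterior on strong preparation: the classic explaining-away effect in a common-effect structure.

P(strong preparation | high score) ≈ 0.4291; P(strong preparation | high score, easy paper) ≈ 0.2351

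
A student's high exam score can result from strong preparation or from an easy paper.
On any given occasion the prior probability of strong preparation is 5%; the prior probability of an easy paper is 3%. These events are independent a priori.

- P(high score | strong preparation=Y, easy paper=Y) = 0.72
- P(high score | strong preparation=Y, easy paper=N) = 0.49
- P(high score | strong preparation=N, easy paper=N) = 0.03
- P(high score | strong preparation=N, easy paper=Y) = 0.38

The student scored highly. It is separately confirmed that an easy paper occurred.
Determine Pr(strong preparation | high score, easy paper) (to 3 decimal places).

P(high score | easy paper) = 0.38·0.95 + 0.72·0.05 = 0.361000 + 0.036000 = 0.397000
The strong preparation-present share is 0.72·0.05 = 0.036000.
So P(strong preparation | high score, easy paper) = 0.036000/0.397000 ≈ 0.091.

Pr(strong preparation | high score, easy paper) ≈ 0.091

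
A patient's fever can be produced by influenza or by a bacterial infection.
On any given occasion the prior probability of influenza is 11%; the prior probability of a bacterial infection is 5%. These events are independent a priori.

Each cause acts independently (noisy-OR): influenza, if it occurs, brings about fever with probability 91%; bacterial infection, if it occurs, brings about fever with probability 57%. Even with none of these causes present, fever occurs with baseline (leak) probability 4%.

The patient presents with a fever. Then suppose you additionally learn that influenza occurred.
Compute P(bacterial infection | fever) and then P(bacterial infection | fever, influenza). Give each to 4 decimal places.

P(bacterial infection | fever) ≈ 0.1955; P(bacterial infection | fever, influenza) ≈ 0.0526

Under noisy-OR, P(fever | causes) = 1 − (1−0.04)·∏(1−qᵢ) over the active causes.
P(fever) = 0.04×0.89×0.95 + 0.5872×0.89×0.05 + 0.9136×0.11×0.95 + 0.962848×0.11×0.05 = 0.033820 + 0.026130 + 0.095471 + 0.005296 = 0.160717
Of this, 0.031426 comes from 0.026130 + 0.005296 (the bacterial infection=true cases).
So P(bacterial infection | fever) = 0.031426/0.160717 ≈ 0.1955.

With the extra evidence:
Sum P(fever|·) weighted by the priors over both values of bacterial infection:
  P(fever | influenza) = 0.9136×0.95 + 0.962848×0.05
        = 0.867920 + 0.048142 = 0.916062
Configurations with bacterial infection contribute 0.048142, so
  P(bacterial infection | fever, influenza) = 0.048142 / 0.916062 ≈ 0.0526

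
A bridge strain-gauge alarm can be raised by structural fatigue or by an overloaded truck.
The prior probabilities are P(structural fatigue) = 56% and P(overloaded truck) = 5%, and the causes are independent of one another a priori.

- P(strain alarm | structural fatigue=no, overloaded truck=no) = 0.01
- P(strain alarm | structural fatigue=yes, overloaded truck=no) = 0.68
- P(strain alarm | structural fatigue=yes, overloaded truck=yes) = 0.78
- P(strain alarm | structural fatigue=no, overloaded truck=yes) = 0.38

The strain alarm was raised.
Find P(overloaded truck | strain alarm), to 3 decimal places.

P(overloaded truck | strain alarm) ≈ 0.076

Weight on overloaded truck=true, given the evidence: 0.008360 + 0.021840 = 0.030200
The normalizing constant is 0.01*0.44*0.95 + 0.38*0.44*0.05 + 0.68*0.56*0.95 + 0.78*0.56*0.05 = 0.396140
P(overloaded truck | strain alarm) = 0.030200/0.396140 ≈ 0.076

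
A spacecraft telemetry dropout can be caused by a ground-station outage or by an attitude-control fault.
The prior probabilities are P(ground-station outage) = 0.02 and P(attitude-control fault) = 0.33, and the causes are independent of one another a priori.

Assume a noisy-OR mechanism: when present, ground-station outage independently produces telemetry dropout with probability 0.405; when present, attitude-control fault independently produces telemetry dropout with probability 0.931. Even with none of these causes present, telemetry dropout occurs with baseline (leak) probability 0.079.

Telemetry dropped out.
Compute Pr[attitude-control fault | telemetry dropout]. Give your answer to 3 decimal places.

Under noisy-OR, P(telemetry dropout | causes) = 1 − (1−0.079)·∏(1−qᵢ) over the active causes.
By total probability over the 4 (ground-station outage, attitude-control fault) configurations:
  P(telemetry dropout) = 0.079×0.98×0.67 + 0.936451×0.98×0.33 + 0.452005×0.02×0.67 + 0.962188×0.02×0.33
        = 0.051871 + 0.302848 + 0.006057 + 0.006350 = 0.367126
Keeping only the attitude-control fault-present terms gives 0.309198, so
  P(attitude-control fault | telemetry dropout) = 0.309198 / 0.367126 ≈ 0.842

Pr[attitude-control fault | telemetry dropout] ≈ 0.842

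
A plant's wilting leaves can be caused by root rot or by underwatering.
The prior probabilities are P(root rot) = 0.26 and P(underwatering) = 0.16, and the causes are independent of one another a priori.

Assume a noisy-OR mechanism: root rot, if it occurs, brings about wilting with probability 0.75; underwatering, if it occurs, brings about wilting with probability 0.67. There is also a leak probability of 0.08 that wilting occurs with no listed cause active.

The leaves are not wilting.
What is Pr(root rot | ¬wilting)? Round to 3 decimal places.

Under noisy-OR, P(wilting | causes) = 1 − (1−0.08)·∏(1−qᵢ) over the active causes.
For the numerator, keep only root rot=true terms: 0.050232 + 0.003157 = 0.053389
Normalizer over all consistent configurations: 0.92·0.74·0.84 + 0.3036·0.74·0.16 + 0.23·0.26·0.84 + 0.0759·0.26·0.16 = 0.661207
Posterior = 0.053389 / 0.661207 ≈ 0.081

Pr(root rot | ¬wilting) ≈ 0.081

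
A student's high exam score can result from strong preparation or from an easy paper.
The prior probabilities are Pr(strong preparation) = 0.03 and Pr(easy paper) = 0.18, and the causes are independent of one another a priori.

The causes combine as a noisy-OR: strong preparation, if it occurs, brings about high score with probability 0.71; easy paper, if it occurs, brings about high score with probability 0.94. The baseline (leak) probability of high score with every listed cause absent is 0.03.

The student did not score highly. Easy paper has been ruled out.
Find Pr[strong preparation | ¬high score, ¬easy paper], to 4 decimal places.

Pr[strong preparation | ¬high score, ¬easy paper] ≈ 0.0089

Under noisy-OR, P(high score | causes) = 1 − (1−0.03)·∏(1−qᵢ) over the active causes.
P(¬high score | ¬easy paper) = 0.97*0.97 + 0.2813*0.03 = 0.940900 + 0.008439 = 0.949339
Restricting to configurations with strong preparation present: 0.2813*0.03 = 0.008439.
So P(strong preparation | ¬high score, ¬easy paper) = 0.008439/0.949339 ≈ 0.0089.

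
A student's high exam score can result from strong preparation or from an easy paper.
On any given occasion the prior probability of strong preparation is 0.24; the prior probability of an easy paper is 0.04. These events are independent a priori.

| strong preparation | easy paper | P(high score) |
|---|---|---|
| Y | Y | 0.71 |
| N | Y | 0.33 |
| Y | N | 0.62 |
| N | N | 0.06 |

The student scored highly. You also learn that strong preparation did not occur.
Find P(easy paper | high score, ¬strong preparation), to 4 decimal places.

P(easy paper | high score, ¬strong preparation) ≈ 0.1864

P(high score | ¬strong preparation) = 0.06·0.96 + 0.33·0.04 = 0.057600 + 0.013200 = 0.070800
The easy paper-present share is 0.33·0.04 = 0.013200.
P(easy paper | high score, ¬strong preparation) = 0.013200 / 0.070800 ≈ 0.1864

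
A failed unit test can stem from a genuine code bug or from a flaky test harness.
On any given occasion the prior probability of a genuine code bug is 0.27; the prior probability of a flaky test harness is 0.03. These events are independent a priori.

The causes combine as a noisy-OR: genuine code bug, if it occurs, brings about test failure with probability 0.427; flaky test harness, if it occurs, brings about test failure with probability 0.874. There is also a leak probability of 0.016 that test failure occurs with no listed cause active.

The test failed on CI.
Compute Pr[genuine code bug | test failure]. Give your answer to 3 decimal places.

Under noisy-OR, P(test failure | causes) = 1 − (1−0.016)·∏(1−qᵢ) over the active causes.
P(test failure) = 0.016·0.73·0.97 + 0.876016·0.73·0.03 + 0.436168·0.27·0.97 + 0.928957·0.27·0.03 = 0.011330 + 0.019185 + 0.114232 + 0.007525 = 0.152272
Restricting to configurations with genuine code bug present: 0.114232 + 0.007525 = 0.121757.
So P(genuine code bug | test failure) = 0.121757/0.152272 ≈ 0.800.

Pr[genuine code bug | test failure] ≈ 0.800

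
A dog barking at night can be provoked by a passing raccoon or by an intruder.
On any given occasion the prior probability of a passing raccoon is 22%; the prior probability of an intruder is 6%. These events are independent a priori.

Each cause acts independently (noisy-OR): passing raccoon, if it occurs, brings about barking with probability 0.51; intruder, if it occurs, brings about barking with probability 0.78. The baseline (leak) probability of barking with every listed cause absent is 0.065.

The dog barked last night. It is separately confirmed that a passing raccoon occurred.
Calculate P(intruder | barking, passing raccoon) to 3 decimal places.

Under noisy-OR, P(barking | causes) = 1 − (1−0.065)·∏(1−qᵢ) over the active causes.
P(barking | passing raccoon) = 0.54185*0.94 + 0.899207*0.06 = 0.509339 + 0.053952 = 0.563291
Of this, 0.053952 comes from 0.899207*0.06 (the intruder=true cases).
Hence the posterior is 0.053952/0.563291 ≈ 0.096.

P(intruder | barking, passing raccoon) ≈ 0.096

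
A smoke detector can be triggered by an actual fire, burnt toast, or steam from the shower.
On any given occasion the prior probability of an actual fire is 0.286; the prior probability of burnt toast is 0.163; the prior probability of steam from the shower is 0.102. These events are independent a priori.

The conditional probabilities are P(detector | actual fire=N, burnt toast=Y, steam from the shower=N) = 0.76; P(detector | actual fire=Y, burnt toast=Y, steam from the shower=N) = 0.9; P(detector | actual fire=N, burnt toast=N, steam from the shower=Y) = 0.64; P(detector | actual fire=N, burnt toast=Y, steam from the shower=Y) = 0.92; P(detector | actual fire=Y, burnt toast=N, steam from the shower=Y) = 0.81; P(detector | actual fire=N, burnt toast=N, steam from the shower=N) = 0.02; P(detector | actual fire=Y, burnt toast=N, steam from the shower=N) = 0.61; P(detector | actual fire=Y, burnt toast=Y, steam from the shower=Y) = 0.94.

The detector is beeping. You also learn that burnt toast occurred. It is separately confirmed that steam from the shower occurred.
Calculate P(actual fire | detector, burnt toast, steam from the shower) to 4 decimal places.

P(actual fire | detector, burnt toast, steam from the shower) ≈ 0.2904

Enumerate both values of actual fire and weight by the priors:
  P(detector | burnt toast, steam from the shower) = 0.92·0.714 + 0.94·0.286
        = 0.656880 + 0.268840 = 0.925720
Configurations with actual fire contribute 0.268840, so
  P(actual fire | detector, burnt toast, steam from the shower) = 0.268840 / 0.925720 ≈ 0.2904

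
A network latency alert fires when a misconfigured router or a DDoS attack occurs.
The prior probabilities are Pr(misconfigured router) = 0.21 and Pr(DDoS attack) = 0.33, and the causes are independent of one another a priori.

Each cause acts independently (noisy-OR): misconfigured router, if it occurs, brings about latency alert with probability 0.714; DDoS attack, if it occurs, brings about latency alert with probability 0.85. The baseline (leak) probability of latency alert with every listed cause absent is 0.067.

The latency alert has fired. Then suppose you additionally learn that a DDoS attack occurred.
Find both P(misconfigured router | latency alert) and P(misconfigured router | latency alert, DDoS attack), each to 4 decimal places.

P(misconfigured router | latency alert) ≈ 0.3952; P(misconfigured router | latency alert, DDoS attack) ≈ 0.2288

Under noisy-OR, P(latency alert | causes) = 1 − (1−0.067)·∏(1−qᵢ) over the active causes.
By total probability over the 4 (misconfigured router, DDoS attack) configurations:
  P(latency alert) = 0.067×0.79×0.67 + 0.86005×0.79×0.33 + 0.733162×0.21×0.67 + 0.959974×0.21×0.33
        = 0.035463 + 0.224215 + 0.103156 + 0.066526 = 0.429360
Keeping only the misconfigured router-present terms gives 0.169682, so
  P(misconfigured router | latency alert) = 0.169682 / 0.429360 ≈ 0.3952

With the extra evidence:
P(latency alert | DDoS attack) = 0.86005×0.79 + 0.959974×0.21 = 0.679439 + 0.201595 = 0.881034
The misconfigured router-present share is 0.959974×0.21 = 0.201595.
So P(misconfigured router | latency alert, DDoS attack) = 0.201595/0.881034 ≈ 0.2288.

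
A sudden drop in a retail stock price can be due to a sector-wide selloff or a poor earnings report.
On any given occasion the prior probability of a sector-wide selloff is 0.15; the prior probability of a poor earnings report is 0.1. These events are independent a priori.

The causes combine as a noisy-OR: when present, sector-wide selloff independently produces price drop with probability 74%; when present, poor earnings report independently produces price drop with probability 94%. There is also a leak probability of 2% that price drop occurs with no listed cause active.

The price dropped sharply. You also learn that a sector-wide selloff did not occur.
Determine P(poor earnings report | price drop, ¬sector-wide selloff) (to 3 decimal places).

P(poor earnings report | price drop, ¬sector-wide selloff) ≈ 0.839

Under noisy-OR, P(price drop | causes) = 1 − (1−0.02)·∏(1−qᵢ) over the active causes.
Sum P(price drop|·) weighted by the priors over both values of poor earnings report:
  P(price drop | ¬sector-wide selloff) = 0.02·0.9 + 0.9412·0.1
        = 0.018000 + 0.094120 = 0.112120
The terms with poor earnings report present sum to 0.094120, so
  P(poor earnings report | price drop, ¬sector-wide selloff) = 0.094120 / 0.112120 ≈ 0.839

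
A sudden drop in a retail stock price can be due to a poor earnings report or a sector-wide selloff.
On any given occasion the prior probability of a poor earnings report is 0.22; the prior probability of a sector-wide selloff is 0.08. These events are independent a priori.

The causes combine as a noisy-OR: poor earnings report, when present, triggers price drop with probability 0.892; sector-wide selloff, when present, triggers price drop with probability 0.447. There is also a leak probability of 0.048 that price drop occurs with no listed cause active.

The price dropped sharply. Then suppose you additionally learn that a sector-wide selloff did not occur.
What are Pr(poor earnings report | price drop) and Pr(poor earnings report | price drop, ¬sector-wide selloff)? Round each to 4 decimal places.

Pr(poor earnings report | price drop) ≈ 0.7559; Pr(poor earnings report | price drop, ¬sector-wide selloff) ≈ 0.8406

Under noisy-OR, P(price drop | causes) = 1 − (1−0.048)·∏(1−qᵢ) over the active causes.
P(price drop) = 0.048×0.78×0.92 + 0.473544×0.78×0.08 + 0.897184×0.22×0.92 + 0.943143×0.22×0.08 = 0.034445 + 0.029549 + 0.181590 + 0.016599 = 0.262183
The poor earnings report-present share is 0.181590 + 0.016599 = 0.198189.
So P(poor earnings report | price drop) = 0.198189/0.262183 ≈ 0.7559.

With the extra evidence:
P(price drop | ¬sector-wide selloff) = 0.048*0.78 + 0.897184*0.22 = 0.037440 + 0.197380 = 0.234820
Of this, 0.197380 comes from 0.897184*0.22 (the poor earnings report=true cases).
So P(poor earnings report | price drop, ¬sector-wide selloff) = 0.197380/0.234820 ≈ 0.8406.
Ruling out sector-wide selloff raises the posterior on poor earnings report — the flip side of explaining away.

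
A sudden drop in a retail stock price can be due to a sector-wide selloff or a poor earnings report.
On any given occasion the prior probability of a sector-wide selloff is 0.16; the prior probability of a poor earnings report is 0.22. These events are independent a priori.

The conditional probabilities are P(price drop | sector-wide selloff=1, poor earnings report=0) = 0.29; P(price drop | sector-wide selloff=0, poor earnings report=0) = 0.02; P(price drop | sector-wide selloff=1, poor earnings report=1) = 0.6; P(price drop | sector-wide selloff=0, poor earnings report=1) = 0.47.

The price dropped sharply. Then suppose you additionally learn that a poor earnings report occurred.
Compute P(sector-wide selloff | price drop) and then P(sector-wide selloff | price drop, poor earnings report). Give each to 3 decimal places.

Weight on sector-wide selloff=true, given the evidence: 0.036192 + 0.021120 = 0.057312
The normalizing constant is 0.02*0.84*0.78 + 0.47*0.84*0.22 + 0.29*0.16*0.78 + 0.6*0.16*0.22 = 0.157272
Posterior = 0.057312 / 0.157272 ≈ 0.364

Now also conditioning on poor earnings report=true:
Numerator (weight on configurations with sector-wide selloff): 0.6·0.16 = 0.096000
Normalizer over all consistent configurations: 0.47·0.84 + 0.6·0.16 = 0.490800
Posterior = 0.096000 / 0.490800 ≈ 0.196

P(sector-wide selloff | price drop) ≈ 0.364; P(sector-wide selloff | price drop, poor earnings report) ≈ 0.196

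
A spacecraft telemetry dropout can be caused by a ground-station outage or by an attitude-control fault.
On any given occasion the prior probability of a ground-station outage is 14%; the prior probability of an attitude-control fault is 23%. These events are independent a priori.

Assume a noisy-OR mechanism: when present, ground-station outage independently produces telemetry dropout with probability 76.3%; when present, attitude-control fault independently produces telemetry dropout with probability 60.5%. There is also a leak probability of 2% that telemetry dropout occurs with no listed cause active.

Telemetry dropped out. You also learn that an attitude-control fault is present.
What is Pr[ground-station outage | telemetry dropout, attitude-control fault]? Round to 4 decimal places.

Pr[ground-station outage | telemetry dropout, attitude-control fault] ≈ 0.1944

Under noisy-OR, P(telemetry dropout | causes) = 1 − (1−0.02)·∏(1−qᵢ) over the active causes.
Enumerate both values of ground-station outage and weight by the priors:
  P(telemetry dropout | attitude-control fault) = 0.6129×0.86 + 0.908257×0.14
        = 0.527094 + 0.127156 = 0.654250
The terms with ground-station outage present sum to 0.127156, so
  P(ground-station outage | telemetry dropout, attitude-control fault) = 0.127156 / 0.654250 ≈ 0.1944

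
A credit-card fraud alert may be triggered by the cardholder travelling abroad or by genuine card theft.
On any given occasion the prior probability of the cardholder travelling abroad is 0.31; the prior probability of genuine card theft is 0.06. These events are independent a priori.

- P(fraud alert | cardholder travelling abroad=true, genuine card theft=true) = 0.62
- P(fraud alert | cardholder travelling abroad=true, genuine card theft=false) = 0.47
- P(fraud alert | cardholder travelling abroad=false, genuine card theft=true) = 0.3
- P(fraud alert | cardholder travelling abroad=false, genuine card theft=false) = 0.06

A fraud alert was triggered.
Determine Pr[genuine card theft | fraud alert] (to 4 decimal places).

P(fraud alert) = 0.06·0.69·0.94 + 0.3·0.69·0.06 + 0.47·0.31·0.94 + 0.62·0.31·0.06 = 0.038916 + 0.012420 + 0.136958 + 0.011532 = 0.199826
Restricting to configurations with genuine card theft present: 0.012420 + 0.011532 = 0.023952.
Hence the posterior is 0.023952/0.199826 ≈ 0.1199.

Pr[genuine card theft | fraud alert] ≈ 0.1199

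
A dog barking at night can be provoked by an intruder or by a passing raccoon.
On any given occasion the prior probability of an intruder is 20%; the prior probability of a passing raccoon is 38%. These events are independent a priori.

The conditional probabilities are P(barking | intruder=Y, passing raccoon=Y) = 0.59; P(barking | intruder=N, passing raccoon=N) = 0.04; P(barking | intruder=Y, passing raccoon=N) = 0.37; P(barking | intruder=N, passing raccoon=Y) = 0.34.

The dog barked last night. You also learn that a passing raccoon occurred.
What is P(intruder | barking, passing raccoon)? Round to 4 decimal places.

Numerator (weight on configurations with intruder): 0.59·0.2 = 0.118000
The normalizing constant is 0.34·0.8 + 0.59·0.2 = 0.390000
P(intruder | barking, passing raccoon) = 0.118000/0.390000 ≈ 0.3026

P(intruder | barking, passing raccoon) ≈ 0.3026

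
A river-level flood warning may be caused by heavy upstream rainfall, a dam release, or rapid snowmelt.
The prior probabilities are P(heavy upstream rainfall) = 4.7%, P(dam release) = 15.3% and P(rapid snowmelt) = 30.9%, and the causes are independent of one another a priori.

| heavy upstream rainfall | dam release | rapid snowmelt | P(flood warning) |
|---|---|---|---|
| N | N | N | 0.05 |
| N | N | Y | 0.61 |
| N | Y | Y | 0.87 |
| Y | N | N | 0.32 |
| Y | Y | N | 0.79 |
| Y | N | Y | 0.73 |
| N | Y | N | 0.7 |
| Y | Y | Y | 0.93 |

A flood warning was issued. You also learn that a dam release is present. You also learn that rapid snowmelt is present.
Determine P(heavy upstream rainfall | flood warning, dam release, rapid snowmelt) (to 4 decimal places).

P(heavy upstream rainfall | flood warning, dam release, rapid snowmelt) ≈ 0.0501

Sum P(flood warning|·) weighted by the priors over both values of heavy upstream rainfall:
  P(flood warning | dam release, rapid snowmelt) = 0.87×0.953 + 0.93×0.047
        = 0.829110 + 0.043710 = 0.872820
The terms with heavy upstream rainfall present sum to 0.043710, so
  P(heavy upstream rainfall | flood warning, dam release, rapid snowmelt) = 0.043710 / 0.872820 ≈ 0.0501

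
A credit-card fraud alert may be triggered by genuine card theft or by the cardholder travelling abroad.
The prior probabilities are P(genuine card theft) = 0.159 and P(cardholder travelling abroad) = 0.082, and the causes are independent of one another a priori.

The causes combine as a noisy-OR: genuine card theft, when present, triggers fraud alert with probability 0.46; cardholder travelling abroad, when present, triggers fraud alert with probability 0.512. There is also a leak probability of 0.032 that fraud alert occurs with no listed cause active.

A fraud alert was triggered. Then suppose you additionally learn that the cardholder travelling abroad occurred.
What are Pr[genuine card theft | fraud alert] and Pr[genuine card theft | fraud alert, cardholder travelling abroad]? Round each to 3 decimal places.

Pr[genuine card theft | fraud alert] ≈ 0.565; Pr[genuine card theft | fraud alert, cardholder travelling abroad] ≈ 0.211

Under noisy-OR, P(fraud alert | causes) = 1 − (1−0.032)·∏(1−qᵢ) over the active causes.
P(fraud alert) = 0.032*0.841*0.918 + 0.527616*0.841*0.082 + 0.47728*0.159*0.918 + 0.744913*0.159*0.082 = 0.024705 + 0.036385 + 0.069665 + 0.009712 = 0.140467
The genuine card theft-present share is 0.069665 + 0.009712 = 0.079377.
So P(genuine card theft | fraud alert) = 0.079377/0.140467 ≈ 0.565.

Now also conditioning on cardholder travelling abroad=true:
Numerator (weight on configurations with genuine card theft): 0.744913·0.159 = 0.118441
Denominator P(fraud alert | cardholder travelling abroad): 0.527616·0.841 + 0.744913·0.159 = 0.562166
Posterior = 0.118441 / 0.562166 ≈ 0.211
This is intercausal reasoning (explaining away): once cardholder travelling abroad accounts for the fraud alert, genuine card theft becomes less likely.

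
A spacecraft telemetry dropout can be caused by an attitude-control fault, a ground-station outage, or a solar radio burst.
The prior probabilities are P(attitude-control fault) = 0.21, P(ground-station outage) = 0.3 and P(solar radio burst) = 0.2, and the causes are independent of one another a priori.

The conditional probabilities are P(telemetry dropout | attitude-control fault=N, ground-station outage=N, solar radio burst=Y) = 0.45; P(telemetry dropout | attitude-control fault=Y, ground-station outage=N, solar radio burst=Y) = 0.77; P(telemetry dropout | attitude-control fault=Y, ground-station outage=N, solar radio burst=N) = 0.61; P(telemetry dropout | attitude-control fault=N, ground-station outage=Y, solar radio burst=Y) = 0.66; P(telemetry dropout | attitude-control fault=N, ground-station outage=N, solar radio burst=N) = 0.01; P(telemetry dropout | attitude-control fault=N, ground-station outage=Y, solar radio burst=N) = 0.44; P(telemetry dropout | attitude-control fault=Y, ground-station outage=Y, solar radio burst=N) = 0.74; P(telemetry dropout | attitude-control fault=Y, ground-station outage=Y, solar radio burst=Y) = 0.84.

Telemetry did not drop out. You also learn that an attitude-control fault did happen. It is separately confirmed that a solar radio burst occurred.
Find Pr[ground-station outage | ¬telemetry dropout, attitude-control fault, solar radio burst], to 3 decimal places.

Pr[ground-station outage | ¬telemetry dropout, attitude-control fault, solar radio burst] ≈ 0.230

Numerator (weight on configurations with ground-station outage): 0.16*0.3 = 0.048000
Denominator P(¬telemetry dropout | attitude-control fault, solar radio burst): 0.23*0.7 + 0.16*0.3 = 0.209000
P(ground-station outage | ¬telemetry dropout, attitude-control fault, solar radio burst) = 0.048000/0.209000 ≈ 0.230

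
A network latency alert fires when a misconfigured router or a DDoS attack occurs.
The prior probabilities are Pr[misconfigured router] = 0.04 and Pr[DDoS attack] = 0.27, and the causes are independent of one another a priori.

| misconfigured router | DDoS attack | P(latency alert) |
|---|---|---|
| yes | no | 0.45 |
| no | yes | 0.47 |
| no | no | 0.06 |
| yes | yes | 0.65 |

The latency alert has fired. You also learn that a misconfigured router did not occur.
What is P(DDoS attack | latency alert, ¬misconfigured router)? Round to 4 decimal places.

P(DDoS attack | latency alert, ¬misconfigured router) ≈ 0.7434

Numerator (weight on configurations with DDoS attack): 0.47·0.27 = 0.126900
Denominator P(latency alert | ¬misconfigured router): 0.06·0.73 + 0.47·0.27 = 0.170700
Posterior = 0.126900 / 0.170700 ≈ 0.7434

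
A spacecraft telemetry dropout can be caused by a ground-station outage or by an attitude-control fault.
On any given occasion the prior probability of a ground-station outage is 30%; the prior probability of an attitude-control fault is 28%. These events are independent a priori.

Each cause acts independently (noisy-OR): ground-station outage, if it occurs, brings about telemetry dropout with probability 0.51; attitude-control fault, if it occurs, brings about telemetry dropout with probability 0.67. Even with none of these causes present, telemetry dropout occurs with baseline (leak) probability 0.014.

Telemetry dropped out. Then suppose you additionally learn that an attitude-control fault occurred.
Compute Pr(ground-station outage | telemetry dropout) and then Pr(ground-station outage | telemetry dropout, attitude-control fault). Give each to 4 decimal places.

Pr(ground-station outage | telemetry dropout) ≈ 0.5668; Pr(ground-station outage | telemetry dropout, attitude-control fault) ≈ 0.3481

Under noisy-OR, P(telemetry dropout | causes) = 1 − (1−0.014)·∏(1−qᵢ) over the active causes.
Sum P(telemetry dropout|·) weighted by the priors over the 4 (ground-station outage, attitude-control fault) configurations:
  P(telemetry dropout) = 0.014*0.7*0.72 + 0.67462*0.7*0.28 + 0.51686*0.3*0.72 + 0.840564*0.3*0.28
        = 0.007056 + 0.132226 + 0.111642 + 0.070607 = 0.321531
Configurations with ground-station outage contribute 0.182249, so
  P(ground-station outage | telemetry dropout) = 0.182249 / 0.321531 ≈ 0.5668

With the extra evidence:
Numerator (weight on configurations with ground-station outage): 0.840564*0.3 = 0.252169
Normalizer over all consistent configurations: 0.67462*0.7 + 0.840564*0.3 = 0.724403
Posterior = 0.252169 / 0.724403 ≈ 0.3481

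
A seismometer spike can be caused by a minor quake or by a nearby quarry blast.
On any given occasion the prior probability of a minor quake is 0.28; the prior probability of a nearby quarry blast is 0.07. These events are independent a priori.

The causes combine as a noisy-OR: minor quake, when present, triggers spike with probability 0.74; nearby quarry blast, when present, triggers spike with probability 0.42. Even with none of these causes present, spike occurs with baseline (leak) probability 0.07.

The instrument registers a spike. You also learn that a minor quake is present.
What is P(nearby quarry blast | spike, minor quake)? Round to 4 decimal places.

Under noisy-OR, P(spike | causes) = 1 − (1−0.07)·∏(1−qᵢ) over the active causes.
Numerator (weight on configurations with nearby quarry blast): 0.859756*0.07 = 0.060183
Denominator P(spike | minor quake): 0.7582*0.93 + 0.859756*0.07 = 0.765309
P(nearby quarry blast | spike, minor quake) = 0.060183/0.765309 ≈ 0.0786

P(nearby quarry blast | spike, minor quake) ≈ 0.0786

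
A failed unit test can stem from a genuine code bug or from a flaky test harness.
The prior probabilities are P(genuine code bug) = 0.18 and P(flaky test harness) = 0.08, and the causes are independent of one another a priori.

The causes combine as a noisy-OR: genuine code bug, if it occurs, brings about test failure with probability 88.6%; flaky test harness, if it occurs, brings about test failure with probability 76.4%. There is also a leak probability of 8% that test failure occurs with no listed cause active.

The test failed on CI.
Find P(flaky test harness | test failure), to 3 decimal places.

P(flaky test harness | test failure) ≈ 0.239

Under noisy-OR, P(test failure | causes) = 1 − (1−0.08)·∏(1−qᵢ) over the active causes.
For the numerator, keep only flaky test harness=true terms: 0.051357 + 0.014044 = 0.065401
The normalizing constant is 0.08×0.82×0.92 + 0.78288×0.82×0.08 + 0.89512×0.18×0.92 + 0.975248×0.18×0.08 = 0.273985
P(flaky test harness | test failure) = 0.065401/0.273985 ≈ 0.239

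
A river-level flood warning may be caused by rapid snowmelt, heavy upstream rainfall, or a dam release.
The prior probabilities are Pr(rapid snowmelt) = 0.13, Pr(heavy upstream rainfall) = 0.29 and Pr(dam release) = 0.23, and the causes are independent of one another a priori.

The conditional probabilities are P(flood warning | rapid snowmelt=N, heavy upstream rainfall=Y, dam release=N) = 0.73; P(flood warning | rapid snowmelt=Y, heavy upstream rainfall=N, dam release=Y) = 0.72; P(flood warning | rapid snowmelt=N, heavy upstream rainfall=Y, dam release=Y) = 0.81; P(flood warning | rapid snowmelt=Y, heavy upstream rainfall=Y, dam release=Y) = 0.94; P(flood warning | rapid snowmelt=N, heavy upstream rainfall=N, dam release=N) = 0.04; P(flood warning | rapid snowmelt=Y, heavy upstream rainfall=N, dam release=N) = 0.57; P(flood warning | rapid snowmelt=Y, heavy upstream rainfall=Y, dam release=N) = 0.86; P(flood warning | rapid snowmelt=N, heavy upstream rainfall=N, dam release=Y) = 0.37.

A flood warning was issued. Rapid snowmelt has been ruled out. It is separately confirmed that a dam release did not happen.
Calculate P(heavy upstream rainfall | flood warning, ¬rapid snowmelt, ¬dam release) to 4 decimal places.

P(heavy upstream rainfall | flood warning, ¬rapid snowmelt, ¬dam release) ≈ 0.8817

By total probability over both values of heavy upstream rainfall:
  P(flood warning | ¬rapid snowmelt, ¬dam release) = 0.04*0.71 + 0.73*0.29
        = 0.028400 + 0.211700 = 0.240100
The terms with heavy upstream rainfall present sum to 0.211700, so
  P(heavy upstream rainfall | flood warning, ¬rapid snowmelt, ¬dam release) = 0.211700 / 0.240100 ≈ 0.8817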